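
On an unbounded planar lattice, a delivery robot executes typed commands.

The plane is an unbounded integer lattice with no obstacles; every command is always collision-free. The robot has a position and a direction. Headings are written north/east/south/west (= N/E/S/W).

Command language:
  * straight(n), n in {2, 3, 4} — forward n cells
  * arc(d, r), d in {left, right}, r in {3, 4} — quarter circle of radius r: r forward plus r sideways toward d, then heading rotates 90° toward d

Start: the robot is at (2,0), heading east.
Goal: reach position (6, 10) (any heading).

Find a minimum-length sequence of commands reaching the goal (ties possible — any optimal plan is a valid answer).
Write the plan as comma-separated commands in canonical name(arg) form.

arc(left, 4), straight(2), straight(4)

from: at (2,0), heading east
[1] after arc(left, 4): at (6,4), heading north
[2] after straight(2): at (6,6), heading north
[3] after straight(4): at (6,10), heading north
no 2-step plan works, so 3 is optimal.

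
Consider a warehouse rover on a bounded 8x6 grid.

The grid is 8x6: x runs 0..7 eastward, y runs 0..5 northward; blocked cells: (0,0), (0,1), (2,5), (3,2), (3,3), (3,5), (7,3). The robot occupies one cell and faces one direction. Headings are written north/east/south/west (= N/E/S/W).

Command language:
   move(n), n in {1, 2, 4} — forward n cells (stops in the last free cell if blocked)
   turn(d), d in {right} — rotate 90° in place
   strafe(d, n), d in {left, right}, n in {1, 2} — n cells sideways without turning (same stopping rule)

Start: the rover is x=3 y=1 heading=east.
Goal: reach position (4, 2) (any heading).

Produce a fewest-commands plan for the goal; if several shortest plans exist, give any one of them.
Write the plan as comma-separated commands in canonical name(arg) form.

from: x=3 y=1 heading=east
t=1 move(1) ⇒ x=4 y=1 heading=east
t=2 strafe(left, 1) ⇒ x=4 y=2 heading=east
no 1-step plan works, so 2 is optimal.

move(1), strafe(left, 1)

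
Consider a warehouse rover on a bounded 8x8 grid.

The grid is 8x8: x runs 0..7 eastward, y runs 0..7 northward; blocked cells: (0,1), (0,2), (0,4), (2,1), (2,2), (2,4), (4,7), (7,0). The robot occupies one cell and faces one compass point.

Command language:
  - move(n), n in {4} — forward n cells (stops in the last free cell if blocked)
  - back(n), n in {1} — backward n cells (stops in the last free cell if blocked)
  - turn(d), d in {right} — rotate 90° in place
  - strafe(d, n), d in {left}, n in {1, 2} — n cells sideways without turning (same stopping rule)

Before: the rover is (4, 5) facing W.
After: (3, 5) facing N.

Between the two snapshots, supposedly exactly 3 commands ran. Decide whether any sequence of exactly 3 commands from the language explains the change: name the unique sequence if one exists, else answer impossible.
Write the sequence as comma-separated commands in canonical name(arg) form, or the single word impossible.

key: running strafe(left, 2) before back(1) would end elsewhere — order is forced
begin: (4, 5) facing W
step 1 (back(1)): (5, 5) facing W
step 2 (turn(right)): (5, 5) facing N
step 3 (strafe(left, 2)): (3, 5) facing N
uniquely the one of 125 3-step routes that fits.

back(1), turn(right), strafe(left, 2)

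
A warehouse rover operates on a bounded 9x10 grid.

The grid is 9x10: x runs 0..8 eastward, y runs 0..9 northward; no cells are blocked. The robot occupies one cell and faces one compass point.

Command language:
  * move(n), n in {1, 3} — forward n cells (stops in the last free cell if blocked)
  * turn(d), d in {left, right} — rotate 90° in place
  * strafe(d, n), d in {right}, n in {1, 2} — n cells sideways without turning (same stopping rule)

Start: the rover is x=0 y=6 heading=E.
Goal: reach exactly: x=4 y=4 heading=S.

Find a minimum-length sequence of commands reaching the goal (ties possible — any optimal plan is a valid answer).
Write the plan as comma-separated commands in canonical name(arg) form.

strafe(right, 2), move(1), move(3), turn(right)

begin: x=0 y=6 heading=E
step 1 (strafe(right, 2)): x=0 y=4 heading=E
step 2 (move(1)): x=1 y=4 heading=E
step 3 (move(3)): x=4 y=4 heading=E
step 4 (turn(right)): x=4 y=4 heading=S
no 3-step plan works, so 4 is optimal.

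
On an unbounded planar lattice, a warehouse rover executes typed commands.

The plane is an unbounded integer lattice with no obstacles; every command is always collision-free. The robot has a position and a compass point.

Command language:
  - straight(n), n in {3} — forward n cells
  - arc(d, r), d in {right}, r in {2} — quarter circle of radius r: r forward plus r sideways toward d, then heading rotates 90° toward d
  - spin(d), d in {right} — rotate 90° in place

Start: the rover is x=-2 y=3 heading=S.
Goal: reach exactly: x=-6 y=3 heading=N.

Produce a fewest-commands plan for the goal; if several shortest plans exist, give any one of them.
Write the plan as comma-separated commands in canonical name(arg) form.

arc(right, 2), arc(right, 2)

t0: x=-2 y=3 heading=S
1. arc(right, 2) → x=-4 y=1 heading=W
2. arc(right, 2) → x=-6 y=3 heading=N
nothing shorter than 2 reaches the goal.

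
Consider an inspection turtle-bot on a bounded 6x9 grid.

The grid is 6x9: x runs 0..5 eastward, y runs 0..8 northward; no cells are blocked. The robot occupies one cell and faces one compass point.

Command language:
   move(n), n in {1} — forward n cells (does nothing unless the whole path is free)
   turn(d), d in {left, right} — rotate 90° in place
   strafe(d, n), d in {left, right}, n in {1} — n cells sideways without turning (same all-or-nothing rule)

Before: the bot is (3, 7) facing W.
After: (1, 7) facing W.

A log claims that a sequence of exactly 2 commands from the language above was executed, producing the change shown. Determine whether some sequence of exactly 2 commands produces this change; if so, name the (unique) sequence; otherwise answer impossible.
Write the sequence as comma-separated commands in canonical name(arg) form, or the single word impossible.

key: heading stays W — no command in the sequence turns
t0: (3, 7) facing W
[1] after move(1): (2, 7) facing W
[2] after move(1): (1, 7) facing W
no other 2-command option fits: unique.

move(1), move(1)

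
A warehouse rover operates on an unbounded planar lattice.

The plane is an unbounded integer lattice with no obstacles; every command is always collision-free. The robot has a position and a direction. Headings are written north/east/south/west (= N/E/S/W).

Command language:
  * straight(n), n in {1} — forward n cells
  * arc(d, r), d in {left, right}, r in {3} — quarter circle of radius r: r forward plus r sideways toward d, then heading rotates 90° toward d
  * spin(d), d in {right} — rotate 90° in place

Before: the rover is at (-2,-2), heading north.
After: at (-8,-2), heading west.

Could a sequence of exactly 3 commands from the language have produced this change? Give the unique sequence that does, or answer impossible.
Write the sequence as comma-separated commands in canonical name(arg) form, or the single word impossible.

key: order matters: swapping arc(left, 3) and spin(right) lands elsewhere
initial: at (-2,-2), heading north
t=1 arc(left, 3) ⇒ at (-5,1), heading west
t=2 arc(left, 3) ⇒ at (-8,-2), heading south
t=3 spin(right) ⇒ at (-8,-2), heading west
uniquely the one of 64 3-step routes that fits.

arc(left, 3), arc(left, 3), spin(right)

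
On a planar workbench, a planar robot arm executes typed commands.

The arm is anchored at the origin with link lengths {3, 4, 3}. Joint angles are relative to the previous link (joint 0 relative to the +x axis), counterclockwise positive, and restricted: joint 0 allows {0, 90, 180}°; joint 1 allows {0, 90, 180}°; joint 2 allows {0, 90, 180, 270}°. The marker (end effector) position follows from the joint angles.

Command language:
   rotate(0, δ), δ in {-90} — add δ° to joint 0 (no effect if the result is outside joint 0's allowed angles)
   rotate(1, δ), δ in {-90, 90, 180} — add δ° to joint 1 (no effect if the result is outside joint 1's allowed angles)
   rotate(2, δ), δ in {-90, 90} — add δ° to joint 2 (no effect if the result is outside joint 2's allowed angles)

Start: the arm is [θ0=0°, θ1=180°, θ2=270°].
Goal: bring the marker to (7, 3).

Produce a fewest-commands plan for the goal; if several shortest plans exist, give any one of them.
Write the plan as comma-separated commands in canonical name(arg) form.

start: [θ0=0°, θ1=180°, θ2=270°]
[1] after rotate(2, 90): [θ0=0°, θ1=180°, θ2=0°]
[2] after rotate(2, 90): [θ0=0°, θ1=180°, θ2=90°]
[3] after rotate(1, 180): [θ0=0°, θ1=0°, θ2=90°]
nothing shorter than 3 reaches the goal.

rotate(2, 90), rotate(2, 90), rotate(1, 180)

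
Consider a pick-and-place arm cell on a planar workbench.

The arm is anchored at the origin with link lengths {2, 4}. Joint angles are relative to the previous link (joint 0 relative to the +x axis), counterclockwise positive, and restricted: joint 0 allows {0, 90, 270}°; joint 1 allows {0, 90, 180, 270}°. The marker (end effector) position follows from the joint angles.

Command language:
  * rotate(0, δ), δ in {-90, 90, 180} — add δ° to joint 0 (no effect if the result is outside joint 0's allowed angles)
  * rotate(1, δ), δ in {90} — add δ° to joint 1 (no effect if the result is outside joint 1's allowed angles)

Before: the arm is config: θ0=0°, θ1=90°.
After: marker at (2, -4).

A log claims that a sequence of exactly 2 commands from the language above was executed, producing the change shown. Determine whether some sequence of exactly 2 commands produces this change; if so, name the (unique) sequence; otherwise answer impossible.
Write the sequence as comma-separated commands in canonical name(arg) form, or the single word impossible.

rotate(1, 90), rotate(1, 90)

start: config: θ0=0°, θ1=90°
1. rotate(1, 90) → config: θ0=0°, θ1=180°
2. rotate(1, 90) → config: θ0=0°, θ1=270°
all 16 alternatives checked — unique.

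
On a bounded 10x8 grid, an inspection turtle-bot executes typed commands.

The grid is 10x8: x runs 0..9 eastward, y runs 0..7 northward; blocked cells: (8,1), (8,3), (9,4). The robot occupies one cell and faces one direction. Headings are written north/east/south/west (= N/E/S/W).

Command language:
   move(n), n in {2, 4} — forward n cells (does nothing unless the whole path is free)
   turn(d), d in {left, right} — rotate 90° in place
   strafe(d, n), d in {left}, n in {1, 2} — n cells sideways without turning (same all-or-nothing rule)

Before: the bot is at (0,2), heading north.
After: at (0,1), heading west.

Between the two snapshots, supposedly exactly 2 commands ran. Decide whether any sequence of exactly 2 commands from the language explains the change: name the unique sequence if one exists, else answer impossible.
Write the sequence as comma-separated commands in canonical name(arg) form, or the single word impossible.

turn(left), strafe(left, 1)

key: position moved to (0,1) AND the heading swung to W — translation plus rotation needed
from: at (0,2), heading north
t=1 turn(left) ⇒ at (0,2), heading west
t=2 strafe(left, 1) ⇒ at (0,1), heading west
no other 2-command option fits: unique.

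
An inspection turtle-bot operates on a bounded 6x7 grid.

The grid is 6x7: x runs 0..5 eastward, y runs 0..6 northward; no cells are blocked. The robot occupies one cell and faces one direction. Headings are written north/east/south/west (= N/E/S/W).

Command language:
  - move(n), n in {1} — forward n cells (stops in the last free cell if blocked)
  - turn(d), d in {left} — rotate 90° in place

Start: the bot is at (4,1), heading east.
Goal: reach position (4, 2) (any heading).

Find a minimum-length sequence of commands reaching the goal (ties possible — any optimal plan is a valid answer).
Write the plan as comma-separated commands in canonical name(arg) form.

t0: at (4,1), heading east
t=1 turn(left) ⇒ at (4,1), heading north
t=2 move(1) ⇒ at (4,2), heading north
shorter routes all fall short; 2 is best.

turn(left), move(1)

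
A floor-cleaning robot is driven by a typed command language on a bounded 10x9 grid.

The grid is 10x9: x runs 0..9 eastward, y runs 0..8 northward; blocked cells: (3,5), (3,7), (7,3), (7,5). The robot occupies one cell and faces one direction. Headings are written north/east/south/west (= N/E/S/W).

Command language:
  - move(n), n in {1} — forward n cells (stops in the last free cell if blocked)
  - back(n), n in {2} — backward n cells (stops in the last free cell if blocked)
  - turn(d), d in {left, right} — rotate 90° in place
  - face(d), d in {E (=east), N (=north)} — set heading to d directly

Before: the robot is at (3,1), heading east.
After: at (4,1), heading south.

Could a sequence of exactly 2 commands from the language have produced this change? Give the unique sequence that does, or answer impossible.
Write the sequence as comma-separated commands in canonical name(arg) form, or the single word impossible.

move(1), turn(right)

key: running turn(right) before move(1) would end elsewhere — order is forced
t0: at (3,1), heading east
step 1 (move(1)): at (4,1), heading east
step 2 (turn(right)): at (4,1), heading south
uniquely the one of 36 2-step routes that fits.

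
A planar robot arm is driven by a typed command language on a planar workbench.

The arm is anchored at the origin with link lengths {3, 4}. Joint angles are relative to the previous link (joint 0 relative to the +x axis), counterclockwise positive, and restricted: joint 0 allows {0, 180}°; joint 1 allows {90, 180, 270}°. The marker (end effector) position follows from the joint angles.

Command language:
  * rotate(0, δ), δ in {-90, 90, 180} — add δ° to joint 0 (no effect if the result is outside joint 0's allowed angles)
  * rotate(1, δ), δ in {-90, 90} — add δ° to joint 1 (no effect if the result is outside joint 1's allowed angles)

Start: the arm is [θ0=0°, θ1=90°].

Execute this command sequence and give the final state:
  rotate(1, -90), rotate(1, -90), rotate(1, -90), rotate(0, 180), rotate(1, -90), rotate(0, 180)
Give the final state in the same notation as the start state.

[θ0=0°, θ1=90°]

from: [θ0=0°, θ1=90°]
1. rotate(1, -90) → [θ0=0°, θ1=90°]
2. rotate(1, -90) → [θ0=0°, θ1=90°]
3. rotate(1, -90) → [θ0=0°, θ1=90°]
4. rotate(0, 180) → [θ0=180°, θ1=90°]
5. rotate(1, -90) → [θ0=180°, θ1=90°]
6. rotate(0, 180) → [θ0=0°, θ1=90°]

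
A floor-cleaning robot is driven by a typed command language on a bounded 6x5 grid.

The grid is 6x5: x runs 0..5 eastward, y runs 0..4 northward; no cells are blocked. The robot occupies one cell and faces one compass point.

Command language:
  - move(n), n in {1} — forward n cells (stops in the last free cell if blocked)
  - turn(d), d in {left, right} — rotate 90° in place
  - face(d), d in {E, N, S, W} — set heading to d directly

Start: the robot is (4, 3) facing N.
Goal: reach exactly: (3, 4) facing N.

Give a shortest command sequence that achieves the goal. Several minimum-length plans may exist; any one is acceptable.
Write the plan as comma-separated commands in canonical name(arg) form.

initial: (4, 3) facing N
1. face(W) → (4, 3) facing W
2. move(1) → (3, 3) facing W
3. face(N) → (3, 3) facing N
4. move(1) → (3, 4) facing N
no 3-step plan works, so 4 is optimal.

face(W), move(1), face(N), move(1)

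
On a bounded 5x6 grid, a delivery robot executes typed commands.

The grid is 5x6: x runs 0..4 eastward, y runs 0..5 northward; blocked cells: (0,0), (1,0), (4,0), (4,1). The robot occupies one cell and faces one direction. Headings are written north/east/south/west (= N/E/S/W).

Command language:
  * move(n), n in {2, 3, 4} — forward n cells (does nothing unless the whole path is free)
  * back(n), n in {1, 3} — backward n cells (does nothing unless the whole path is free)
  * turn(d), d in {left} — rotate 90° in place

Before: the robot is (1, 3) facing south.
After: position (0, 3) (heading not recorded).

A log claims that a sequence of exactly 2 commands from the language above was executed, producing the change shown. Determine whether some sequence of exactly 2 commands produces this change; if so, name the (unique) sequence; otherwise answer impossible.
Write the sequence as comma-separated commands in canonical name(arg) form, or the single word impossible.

turn(left), back(1)

key: running back(1) before turn(left) would end elsewhere — order is forced
initial: (1, 3) facing south
1. turn(left) → (1, 3) facing east
2. back(1) → (0, 3) facing east
no other 2-command option fits: unique.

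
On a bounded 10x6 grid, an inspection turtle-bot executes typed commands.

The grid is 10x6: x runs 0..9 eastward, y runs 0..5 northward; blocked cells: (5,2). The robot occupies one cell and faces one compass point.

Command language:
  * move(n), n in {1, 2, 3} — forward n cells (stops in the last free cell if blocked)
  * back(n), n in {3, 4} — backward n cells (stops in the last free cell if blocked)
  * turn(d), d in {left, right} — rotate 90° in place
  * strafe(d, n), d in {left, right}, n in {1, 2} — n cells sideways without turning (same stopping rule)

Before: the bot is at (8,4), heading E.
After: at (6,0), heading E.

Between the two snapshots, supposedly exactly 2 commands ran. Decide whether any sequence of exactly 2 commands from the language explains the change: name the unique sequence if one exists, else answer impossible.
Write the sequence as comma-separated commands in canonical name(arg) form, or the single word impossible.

every 2-command combo misses the target.

impossible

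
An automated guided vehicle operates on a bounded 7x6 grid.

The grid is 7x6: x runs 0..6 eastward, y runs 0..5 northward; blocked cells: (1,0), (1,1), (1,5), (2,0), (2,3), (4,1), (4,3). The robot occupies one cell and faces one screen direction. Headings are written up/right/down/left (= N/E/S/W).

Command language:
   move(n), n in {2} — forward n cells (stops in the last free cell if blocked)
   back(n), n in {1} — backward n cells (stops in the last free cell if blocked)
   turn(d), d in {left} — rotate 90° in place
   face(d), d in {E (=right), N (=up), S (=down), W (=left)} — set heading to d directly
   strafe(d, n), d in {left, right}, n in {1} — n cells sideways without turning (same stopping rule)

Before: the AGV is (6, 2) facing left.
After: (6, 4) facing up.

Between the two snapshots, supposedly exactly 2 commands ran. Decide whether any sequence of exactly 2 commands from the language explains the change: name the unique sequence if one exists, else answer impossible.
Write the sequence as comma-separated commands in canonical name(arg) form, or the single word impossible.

key: position moved to (6,4) AND the heading swung to N — translation plus rotation needed
from: (6, 2) facing left
t=1 face(N) ⇒ (6, 2) facing up
t=2 move(2) ⇒ (6, 4) facing up
all 81 alternatives checked — unique.

face(N), move(2)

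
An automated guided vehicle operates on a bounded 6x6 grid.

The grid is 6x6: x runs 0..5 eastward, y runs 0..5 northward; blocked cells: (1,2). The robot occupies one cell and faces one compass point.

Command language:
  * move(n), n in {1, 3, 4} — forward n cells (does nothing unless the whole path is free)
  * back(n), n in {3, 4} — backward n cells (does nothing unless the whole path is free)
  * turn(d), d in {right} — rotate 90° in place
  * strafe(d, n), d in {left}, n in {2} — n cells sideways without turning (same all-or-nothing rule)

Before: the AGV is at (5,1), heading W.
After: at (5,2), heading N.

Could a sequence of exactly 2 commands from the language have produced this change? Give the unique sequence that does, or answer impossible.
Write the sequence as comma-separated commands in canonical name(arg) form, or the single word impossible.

turn(right), move(1)

key: cell and facing (now N) both changed — the 2 commands mix motion and turning
from: at (5,1), heading W
t=1 turn(right) ⇒ at (5,1), heading N
t=2 move(1) ⇒ at (5,2), heading N
uniquely the one of 49 2-step routes that fits.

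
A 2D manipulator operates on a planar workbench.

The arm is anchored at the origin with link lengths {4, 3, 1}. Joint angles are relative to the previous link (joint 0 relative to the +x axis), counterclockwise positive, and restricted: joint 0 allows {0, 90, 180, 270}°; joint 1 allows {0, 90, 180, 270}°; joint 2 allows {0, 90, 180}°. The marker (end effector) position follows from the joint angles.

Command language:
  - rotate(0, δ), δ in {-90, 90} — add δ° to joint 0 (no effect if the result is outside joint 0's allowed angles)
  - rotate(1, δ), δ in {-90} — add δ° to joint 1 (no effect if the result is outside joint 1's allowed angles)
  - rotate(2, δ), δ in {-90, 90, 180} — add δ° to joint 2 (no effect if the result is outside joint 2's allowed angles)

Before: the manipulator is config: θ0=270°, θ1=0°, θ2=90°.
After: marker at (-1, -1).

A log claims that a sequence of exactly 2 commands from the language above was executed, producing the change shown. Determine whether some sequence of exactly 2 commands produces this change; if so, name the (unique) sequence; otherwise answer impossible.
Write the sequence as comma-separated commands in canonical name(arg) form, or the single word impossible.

rotate(1, -90), rotate(1, -90)

from: config: θ0=270°, θ1=0°, θ2=90°
step 1 (rotate(1, -90)): config: θ0=270°, θ1=270°, θ2=90°
step 2 (rotate(1, -90)): config: θ0=270°, θ1=180°, θ2=90°
uniquely the one of 36 2-step routes that fits.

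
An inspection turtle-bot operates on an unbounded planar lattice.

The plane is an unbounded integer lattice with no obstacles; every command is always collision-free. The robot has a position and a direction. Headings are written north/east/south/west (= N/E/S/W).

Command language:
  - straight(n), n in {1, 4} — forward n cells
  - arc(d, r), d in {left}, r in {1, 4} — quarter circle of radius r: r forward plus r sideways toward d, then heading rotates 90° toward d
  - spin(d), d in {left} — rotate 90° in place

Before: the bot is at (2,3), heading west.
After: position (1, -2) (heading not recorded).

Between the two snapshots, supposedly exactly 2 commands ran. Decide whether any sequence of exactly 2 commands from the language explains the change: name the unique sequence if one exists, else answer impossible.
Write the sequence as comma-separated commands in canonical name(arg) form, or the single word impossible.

arc(left, 1), straight(4)

key: running straight(4) before arc(left, 1) would end elsewhere — order is forced
t0: at (2,3), heading west
[1] after arc(left, 1): at (1,2), heading south
[2] after straight(4): at (1,-2), heading south
no rival 2-sequence matches.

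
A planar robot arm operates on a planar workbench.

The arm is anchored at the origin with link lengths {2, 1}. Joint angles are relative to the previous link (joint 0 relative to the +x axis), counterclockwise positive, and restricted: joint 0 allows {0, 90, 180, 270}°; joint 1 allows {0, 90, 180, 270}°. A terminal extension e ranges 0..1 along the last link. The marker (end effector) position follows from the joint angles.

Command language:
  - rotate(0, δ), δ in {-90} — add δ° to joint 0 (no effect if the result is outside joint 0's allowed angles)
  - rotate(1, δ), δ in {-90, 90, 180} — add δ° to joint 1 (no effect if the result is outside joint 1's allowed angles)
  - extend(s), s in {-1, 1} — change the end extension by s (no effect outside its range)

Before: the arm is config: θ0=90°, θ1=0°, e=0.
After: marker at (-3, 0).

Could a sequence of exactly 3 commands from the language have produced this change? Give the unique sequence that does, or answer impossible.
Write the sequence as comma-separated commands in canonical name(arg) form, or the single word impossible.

from: config: θ0=90°, θ1=0°, e=0
1. rotate(0, -90) → config: θ0=0°, θ1=0°, e=0
2. rotate(0, -90) → config: θ0=270°, θ1=0°, e=0
3. rotate(0, -90) → config: θ0=180°, θ1=0°, e=0
no rival 3-sequence matches.

rotate(0, -90), rotate(0, -90), rotate(0, -90)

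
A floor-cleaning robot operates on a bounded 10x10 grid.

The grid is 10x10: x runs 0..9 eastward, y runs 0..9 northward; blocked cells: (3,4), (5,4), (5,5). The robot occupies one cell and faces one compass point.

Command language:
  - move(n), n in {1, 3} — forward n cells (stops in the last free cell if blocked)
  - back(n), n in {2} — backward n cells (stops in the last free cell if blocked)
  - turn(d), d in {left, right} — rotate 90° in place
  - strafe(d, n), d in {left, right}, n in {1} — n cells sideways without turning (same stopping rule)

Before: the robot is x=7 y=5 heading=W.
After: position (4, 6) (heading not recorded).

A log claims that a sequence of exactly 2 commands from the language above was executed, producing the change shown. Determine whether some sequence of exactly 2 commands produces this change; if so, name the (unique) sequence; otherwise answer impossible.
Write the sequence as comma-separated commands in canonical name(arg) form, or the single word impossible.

key: order matters: swapping strafe(right, 1) and move(3) lands elsewhere
initial: x=7 y=5 heading=W
t=1 strafe(right, 1) ⇒ x=7 y=6 heading=W
t=2 move(3) ⇒ x=4 y=6 heading=W
no other 2-command option fits: unique.

strafe(right, 1), move(3)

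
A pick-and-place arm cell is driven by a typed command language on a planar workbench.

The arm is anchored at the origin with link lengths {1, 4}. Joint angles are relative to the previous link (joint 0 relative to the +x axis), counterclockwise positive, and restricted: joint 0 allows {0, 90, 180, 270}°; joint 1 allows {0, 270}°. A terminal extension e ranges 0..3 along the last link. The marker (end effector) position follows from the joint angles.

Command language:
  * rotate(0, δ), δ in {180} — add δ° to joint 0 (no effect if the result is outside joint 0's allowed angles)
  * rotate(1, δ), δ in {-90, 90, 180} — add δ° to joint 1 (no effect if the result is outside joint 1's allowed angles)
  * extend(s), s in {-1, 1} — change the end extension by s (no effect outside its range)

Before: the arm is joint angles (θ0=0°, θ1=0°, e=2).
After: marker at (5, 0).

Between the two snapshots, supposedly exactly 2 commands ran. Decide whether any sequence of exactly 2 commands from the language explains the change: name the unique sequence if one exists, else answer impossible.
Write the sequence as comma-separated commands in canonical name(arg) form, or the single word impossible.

extend(-1), extend(-1)

t0: joint angles (θ0=0°, θ1=0°, e=2)
t=1 extend(-1) ⇒ joint angles (θ0=0°, θ1=0°, e=1)
t=2 extend(-1) ⇒ joint angles (θ0=0°, θ1=0°, e=0)
no rival 2-sequence matches.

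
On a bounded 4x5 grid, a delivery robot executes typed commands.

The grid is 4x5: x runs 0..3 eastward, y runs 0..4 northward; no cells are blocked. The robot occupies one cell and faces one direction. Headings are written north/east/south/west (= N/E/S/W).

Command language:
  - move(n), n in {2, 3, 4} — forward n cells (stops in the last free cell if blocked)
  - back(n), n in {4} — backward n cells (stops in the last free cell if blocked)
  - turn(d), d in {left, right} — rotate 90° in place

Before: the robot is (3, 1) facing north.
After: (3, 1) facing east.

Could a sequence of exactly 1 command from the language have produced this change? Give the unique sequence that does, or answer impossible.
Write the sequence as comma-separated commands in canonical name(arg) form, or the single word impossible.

key: (3,1) unchanged — the single command moves nothing
begin: (3, 1) facing north
step 1 (turn(right)): (3, 1) facing east
no rival 1-sequence matches.

turn(right)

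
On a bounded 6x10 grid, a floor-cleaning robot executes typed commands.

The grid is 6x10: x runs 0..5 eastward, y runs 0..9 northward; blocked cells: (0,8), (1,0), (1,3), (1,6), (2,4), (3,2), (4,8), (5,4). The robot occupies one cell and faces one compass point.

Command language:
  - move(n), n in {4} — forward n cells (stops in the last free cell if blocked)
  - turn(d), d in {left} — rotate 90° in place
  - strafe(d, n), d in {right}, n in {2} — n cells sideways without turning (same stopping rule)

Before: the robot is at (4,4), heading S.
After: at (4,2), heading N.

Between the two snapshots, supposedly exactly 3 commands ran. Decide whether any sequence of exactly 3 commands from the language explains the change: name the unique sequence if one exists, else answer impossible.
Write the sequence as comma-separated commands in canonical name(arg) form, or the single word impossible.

turn(left), strafe(right, 2), turn(left)

key: position moved to (4,2) AND the heading swung to N — translation plus rotation needed
t0: at (4,4), heading S
[1] after turn(left): at (4,4), heading E
[2] after strafe(right, 2): at (4,2), heading E
[3] after turn(left): at (4,2), heading N
no rival 3-sequence matches.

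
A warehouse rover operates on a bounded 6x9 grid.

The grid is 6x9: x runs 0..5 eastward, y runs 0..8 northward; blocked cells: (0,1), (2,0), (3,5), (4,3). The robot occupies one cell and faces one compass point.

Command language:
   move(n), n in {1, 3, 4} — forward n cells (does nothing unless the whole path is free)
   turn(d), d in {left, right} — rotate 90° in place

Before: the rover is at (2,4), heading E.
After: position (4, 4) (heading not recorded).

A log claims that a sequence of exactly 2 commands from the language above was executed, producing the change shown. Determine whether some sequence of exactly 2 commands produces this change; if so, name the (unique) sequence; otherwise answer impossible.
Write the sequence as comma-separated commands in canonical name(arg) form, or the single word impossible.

move(1), move(1)

t0: at (2,4), heading E
t=1 move(1) ⇒ at (3,4), heading E
t=2 move(1) ⇒ at (4,4), heading E
all 25 alternatives checked — unique.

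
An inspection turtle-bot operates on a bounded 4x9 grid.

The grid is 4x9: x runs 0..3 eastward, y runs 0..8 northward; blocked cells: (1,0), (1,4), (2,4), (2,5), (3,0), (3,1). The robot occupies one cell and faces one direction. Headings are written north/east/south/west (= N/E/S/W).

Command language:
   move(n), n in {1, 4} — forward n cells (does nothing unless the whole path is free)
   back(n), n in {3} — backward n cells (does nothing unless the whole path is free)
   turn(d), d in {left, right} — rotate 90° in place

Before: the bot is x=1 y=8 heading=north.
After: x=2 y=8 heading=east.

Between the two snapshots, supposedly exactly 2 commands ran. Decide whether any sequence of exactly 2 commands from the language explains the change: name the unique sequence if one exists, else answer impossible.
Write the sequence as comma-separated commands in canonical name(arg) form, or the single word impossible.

key: position moved to (2,8) AND the heading swung to E — translation plus rotation needed
initial: x=1 y=8 heading=north
[1] after turn(right): x=1 y=8 heading=east
[2] after move(1): x=2 y=8 heading=east
no rival 2-sequence matches.

turn(right), move(1)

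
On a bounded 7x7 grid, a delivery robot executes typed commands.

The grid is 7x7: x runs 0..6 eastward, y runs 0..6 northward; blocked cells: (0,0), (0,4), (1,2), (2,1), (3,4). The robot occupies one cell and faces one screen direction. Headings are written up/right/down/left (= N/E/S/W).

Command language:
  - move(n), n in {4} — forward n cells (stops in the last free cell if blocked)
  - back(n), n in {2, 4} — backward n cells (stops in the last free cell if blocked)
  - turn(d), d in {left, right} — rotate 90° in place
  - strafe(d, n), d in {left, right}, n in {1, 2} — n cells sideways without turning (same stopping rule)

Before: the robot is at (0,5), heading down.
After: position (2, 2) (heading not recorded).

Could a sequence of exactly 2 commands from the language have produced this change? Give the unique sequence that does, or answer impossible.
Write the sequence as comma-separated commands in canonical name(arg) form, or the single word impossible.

key: order matters: swapping strafe(left, 2) and move(4) lands elsewhere
t0: at (0,5), heading down
[1] after strafe(left, 2): at (2,5), heading down
[2] after move(4): at (2,2), heading down
no rival 2-sequence matches.

strafe(left, 2), move(4)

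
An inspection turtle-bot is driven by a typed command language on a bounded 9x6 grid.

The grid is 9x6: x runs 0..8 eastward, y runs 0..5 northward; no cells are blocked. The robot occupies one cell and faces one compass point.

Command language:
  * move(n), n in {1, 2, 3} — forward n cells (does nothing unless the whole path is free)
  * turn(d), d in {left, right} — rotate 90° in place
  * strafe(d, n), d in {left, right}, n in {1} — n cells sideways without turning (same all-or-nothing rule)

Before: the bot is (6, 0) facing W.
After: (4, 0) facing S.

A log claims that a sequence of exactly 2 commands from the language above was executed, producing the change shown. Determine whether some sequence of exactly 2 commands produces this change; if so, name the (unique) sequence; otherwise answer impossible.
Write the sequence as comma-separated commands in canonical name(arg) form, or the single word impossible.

key: position moved to (4,0) AND the heading swung to S — translation plus rotation needed
start: (6, 0) facing W
1. move(2) → (4, 0) facing W
2. turn(left) → (4, 0) facing S
no rival 2-sequence matches.

move(2), turn(left)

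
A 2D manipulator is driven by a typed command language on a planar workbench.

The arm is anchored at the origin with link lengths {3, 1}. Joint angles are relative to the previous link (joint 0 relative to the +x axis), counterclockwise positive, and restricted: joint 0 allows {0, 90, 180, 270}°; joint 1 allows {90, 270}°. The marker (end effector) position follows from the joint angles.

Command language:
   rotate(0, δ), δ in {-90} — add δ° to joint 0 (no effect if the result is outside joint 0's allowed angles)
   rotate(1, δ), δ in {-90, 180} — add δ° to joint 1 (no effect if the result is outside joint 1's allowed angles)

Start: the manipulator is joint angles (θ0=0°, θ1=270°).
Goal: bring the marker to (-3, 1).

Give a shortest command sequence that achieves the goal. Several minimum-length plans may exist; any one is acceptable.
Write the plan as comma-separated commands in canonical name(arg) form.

initial: joint angles (θ0=0°, θ1=270°)
t=1 rotate(0, -90) ⇒ joint angles (θ0=270°, θ1=270°)
t=2 rotate(0, -90) ⇒ joint angles (θ0=180°, θ1=270°)
shorter routes all fall short; 2 is best.

rotate(0, -90), rotate(0, -90)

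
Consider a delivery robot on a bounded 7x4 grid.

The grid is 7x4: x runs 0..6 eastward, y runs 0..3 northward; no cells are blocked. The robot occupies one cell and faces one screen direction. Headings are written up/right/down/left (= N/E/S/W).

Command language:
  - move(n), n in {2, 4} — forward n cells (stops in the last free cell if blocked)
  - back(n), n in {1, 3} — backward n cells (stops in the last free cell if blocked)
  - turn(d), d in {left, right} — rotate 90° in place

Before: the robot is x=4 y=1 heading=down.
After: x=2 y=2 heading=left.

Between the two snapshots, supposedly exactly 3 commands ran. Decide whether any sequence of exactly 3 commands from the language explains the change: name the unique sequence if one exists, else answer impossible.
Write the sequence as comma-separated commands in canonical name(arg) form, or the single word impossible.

back(1), turn(right), move(2)

key: running move(2) before back(1) would end elsewhere — order is forced
from: x=4 y=1 heading=down
[1] after back(1): x=4 y=2 heading=down
[2] after turn(right): x=4 y=2 heading=left
[3] after move(2): x=2 y=2 heading=left
all 216 alternatives checked — unique.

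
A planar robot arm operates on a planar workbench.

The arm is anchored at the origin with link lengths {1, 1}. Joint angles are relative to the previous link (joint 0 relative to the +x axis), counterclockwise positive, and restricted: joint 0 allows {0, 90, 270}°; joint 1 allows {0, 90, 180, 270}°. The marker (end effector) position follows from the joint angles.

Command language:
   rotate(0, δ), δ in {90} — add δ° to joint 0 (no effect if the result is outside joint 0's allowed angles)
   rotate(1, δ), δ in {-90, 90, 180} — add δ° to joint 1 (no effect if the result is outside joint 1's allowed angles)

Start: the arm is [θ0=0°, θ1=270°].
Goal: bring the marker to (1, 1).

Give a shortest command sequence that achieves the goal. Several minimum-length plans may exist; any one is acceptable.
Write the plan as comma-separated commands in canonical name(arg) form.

t0: [θ0=0°, θ1=270°]
t=1 rotate(1, 180) ⇒ [θ0=0°, θ1=90°]
minimal: 1 command(s), checked below 1.

rotate(1, 180)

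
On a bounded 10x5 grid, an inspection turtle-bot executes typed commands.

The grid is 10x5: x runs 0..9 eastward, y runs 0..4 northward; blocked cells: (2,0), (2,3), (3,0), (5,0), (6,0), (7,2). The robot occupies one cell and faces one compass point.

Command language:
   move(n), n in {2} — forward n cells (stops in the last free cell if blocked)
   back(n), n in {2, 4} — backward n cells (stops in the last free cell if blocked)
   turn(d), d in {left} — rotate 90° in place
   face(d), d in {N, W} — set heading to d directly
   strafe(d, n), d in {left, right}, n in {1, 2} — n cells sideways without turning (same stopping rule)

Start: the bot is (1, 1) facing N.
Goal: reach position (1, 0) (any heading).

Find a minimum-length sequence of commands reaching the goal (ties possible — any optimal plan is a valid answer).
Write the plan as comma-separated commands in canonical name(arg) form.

begin: (1, 1) facing N
step 1 (back(4)): (1, 0) facing N
minimal: 1 command(s), checked below 1.

back(4)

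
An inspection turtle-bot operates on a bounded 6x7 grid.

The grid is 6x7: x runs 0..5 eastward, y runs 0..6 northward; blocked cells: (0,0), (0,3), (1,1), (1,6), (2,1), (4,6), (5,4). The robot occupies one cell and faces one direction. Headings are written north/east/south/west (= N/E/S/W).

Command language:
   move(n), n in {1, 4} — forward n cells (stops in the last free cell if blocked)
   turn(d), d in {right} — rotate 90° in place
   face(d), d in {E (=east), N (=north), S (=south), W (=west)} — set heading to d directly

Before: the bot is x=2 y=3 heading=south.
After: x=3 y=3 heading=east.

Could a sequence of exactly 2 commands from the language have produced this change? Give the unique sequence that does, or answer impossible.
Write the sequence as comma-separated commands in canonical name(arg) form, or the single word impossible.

face(E), move(1)

key: position moved to (3,3) AND the heading swung to E — translation plus rotation needed
t0: x=2 y=3 heading=south
step 1 (face(E)): x=2 y=3 heading=east
step 2 (move(1)): x=3 y=3 heading=east
no rival 2-sequence matches.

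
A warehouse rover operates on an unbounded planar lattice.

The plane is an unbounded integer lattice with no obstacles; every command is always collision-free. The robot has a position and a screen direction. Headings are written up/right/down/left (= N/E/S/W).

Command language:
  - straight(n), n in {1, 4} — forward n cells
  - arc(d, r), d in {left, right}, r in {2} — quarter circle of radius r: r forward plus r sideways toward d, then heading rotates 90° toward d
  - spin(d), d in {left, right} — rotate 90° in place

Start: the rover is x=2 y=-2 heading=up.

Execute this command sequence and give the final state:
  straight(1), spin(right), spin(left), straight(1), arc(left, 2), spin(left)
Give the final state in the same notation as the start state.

x=0 y=2 heading=down

begin: x=2 y=-2 heading=up
[1] after straight(1): x=2 y=-1 heading=up
[2] after spin(right): x=2 y=-1 heading=right
[3] after spin(left): x=2 y=-1 heading=up
[4] after straight(1): x=2 y=0 heading=up
[5] after arc(left, 2): x=0 y=2 heading=left
[6] after spin(left): x=0 y=2 heading=down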